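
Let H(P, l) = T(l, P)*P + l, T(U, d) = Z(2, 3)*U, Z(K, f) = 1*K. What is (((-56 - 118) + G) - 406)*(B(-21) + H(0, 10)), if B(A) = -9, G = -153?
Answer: -733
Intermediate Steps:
Z(K, f) = K
T(U, d) = 2*U
H(P, l) = l + 2*P*l (H(P, l) = (2*l)*P + l = 2*P*l + l = l + 2*P*l)
(((-56 - 118) + G) - 406)*(B(-21) + H(0, 10)) = (((-56 - 118) - 153) - 406)*(-9 + 10*(1 + 2*0)) = ((-174 - 153) - 406)*(-9 + 10*(1 + 0)) = (-327 - 406)*(-9 + 10*1) = -733*(-9 + 10) = -733*1 = -733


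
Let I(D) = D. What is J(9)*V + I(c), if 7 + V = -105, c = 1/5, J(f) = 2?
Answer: -1119/5 ≈ -223.80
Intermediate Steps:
c = ⅕ ≈ 0.20000
V = -112 (V = -7 - 105 = -112)
J(9)*V + I(c) = 2*(-112) + ⅕ = -224 + ⅕ = -1119/5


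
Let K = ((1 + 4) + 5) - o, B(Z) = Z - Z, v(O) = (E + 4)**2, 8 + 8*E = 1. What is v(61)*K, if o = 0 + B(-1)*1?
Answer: 3125/32 ≈ 97.656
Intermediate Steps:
E = -7/8 (E = -1 + (1/8)*1 = -1 + 1/8 = -7/8 ≈ -0.87500)
v(O) = 625/64 (v(O) = (-7/8 + 4)**2 = (25/8)**2 = 625/64)
B(Z) = 0
o = 0 (o = 0 + 0*1 = 0 + 0 = 0)
K = 10 (K = ((1 + 4) + 5) - 1*0 = (5 + 5) + 0 = 10 + 0 = 10)
v(61)*K = (625/64)*10 = 3125/32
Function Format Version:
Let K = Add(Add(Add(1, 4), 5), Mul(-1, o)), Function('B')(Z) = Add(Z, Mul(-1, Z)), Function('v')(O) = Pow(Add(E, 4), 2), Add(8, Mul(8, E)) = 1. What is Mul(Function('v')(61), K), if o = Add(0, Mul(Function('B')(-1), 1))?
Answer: Rational(3125, 32) ≈ 97.656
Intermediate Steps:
E = Rational(-7, 8) (E = Add(-1, Mul(Rational(1, 8), 1)) = Add(-1, Rational(1, 8)) = Rational(-7, 8) ≈ -0.87500)
Function('v')(O) = Rational(625, 64) (Function('v')(O) = Pow(Add(Rational(-7, 8), 4), 2) = Pow(Rational(25, 8), 2) = Rational(625, 64))
Function('B')(Z) = 0
o = 0 (o = Add(0, Mul(0, 1)) = Add(0, 0) = 0)
K = 10 (K = Add(Add(Add(1, 4), 5), Mul(-1, 0)) = Add(Add(5, 5), 0) = Add(10, 0) = 10)
Mul(Function('v')(61), K) = Mul(Rational(625, 64), 10) = Rational(3125, 32)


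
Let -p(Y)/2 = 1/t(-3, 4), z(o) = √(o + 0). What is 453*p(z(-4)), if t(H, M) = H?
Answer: 302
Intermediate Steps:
z(o) = √o
p(Y) = ⅔ (p(Y) = -2/(-3) = -2*(-⅓) = ⅔)
453*p(z(-4)) = 453*(⅔) = 302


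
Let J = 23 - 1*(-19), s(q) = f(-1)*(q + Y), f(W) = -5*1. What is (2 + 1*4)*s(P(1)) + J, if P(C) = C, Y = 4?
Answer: -108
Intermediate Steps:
f(W) = -5
s(q) = -20 - 5*q (s(q) = -5*(q + 4) = -5*(4 + q) = -20 - 5*q)
J = 42 (J = 23 + 19 = 42)
(2 + 1*4)*s(P(1)) + J = (2 + 1*4)*(-20 - 5*1) + 42 = (2 + 4)*(-20 - 5) + 42 = 6*(-25) + 42 = -150 + 42 = -108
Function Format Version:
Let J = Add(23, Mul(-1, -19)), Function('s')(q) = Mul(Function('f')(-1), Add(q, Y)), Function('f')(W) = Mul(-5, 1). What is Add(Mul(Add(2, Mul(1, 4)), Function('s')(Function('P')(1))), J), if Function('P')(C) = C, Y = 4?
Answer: -108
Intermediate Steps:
Function('f')(W) = -5
Function('s')(q) = Add(-20, Mul(-5, q)) (Function('s')(q) = Mul(-5, Add(q, 4)) = Mul(-5, Add(4, q)) = Add(-20, Mul(-5, q)))
J = 42 (J = Add(23, 19) = 42)
Add(Mul(Add(2, Mul(1, 4)), Function('s')(Function('P')(1))), J) = Add(Mul(Add(2, Mul(1, 4)), Add(-20, Mul(-5, 1))), 42) = Add(Mul(Add(2, 4), Add(-20, -5)), 42) = Add(Mul(6, -25), 42) = Add(-150, 42) = -108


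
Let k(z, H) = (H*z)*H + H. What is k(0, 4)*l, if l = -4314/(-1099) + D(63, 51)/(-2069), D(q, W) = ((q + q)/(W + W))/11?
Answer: 6676305852/425206397 ≈ 15.701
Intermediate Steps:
D(q, W) = q/(11*W) (D(q, W) = ((2*q)/((2*W)))*(1/11) = ((2*q)*(1/(2*W)))*(1/11) = (q/W)*(1/11) = q/(11*W))
k(z, H) = H + z*H**2 (k(z, H) = z*H**2 + H = H + z*H**2)
l = 1669076463/425206397 (l = -4314/(-1099) + ((1/11)*63/51)/(-2069) = -4314*(-1/1099) + ((1/11)*63*(1/51))*(-1/2069) = 4314/1099 + (21/187)*(-1/2069) = 4314/1099 - 21/386903 = 1669076463/425206397 ≈ 3.9253)
k(0, 4)*l = (4*(1 + 4*0))*(1669076463/425206397) = (4*(1 + 0))*(1669076463/425206397) = (4*1)*(1669076463/425206397) = 4*(1669076463/425206397) = 6676305852/425206397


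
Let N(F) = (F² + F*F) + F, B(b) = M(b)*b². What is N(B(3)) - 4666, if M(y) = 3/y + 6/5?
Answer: -96553/25 ≈ -3862.1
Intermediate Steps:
M(y) = 6/5 + 3/y (M(y) = 3/y + 6*(⅕) = 3/y + 6/5 = 6/5 + 3/y)
B(b) = b²*(6/5 + 3/b) (B(b) = (6/5 + 3/b)*b² = b²*(6/5 + 3/b))
N(F) = F + 2*F² (N(F) = (F² + F²) + F = 2*F² + F = F + 2*F²)
N(B(3)) - 4666 = ((⅗)*3*(5 + 2*3))*(1 + 2*((⅗)*3*(5 + 2*3))) - 4666 = ((⅗)*3*(5 + 6))*(1 + 2*((⅗)*3*(5 + 6))) - 4666 = ((⅗)*3*11)*(1 + 2*((⅗)*3*11)) - 4666 = 99*(1 + 2*(99/5))/5 - 4666 = 99*(1 + 198/5)/5 - 4666 = (99/5)*(203/5) - 4666 = 20097/25 - 4666 = -96553/25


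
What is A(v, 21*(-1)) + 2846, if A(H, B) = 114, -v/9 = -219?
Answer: 2960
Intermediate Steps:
v = 1971 (v = -9*(-219) = 1971)
A(v, 21*(-1)) + 2846 = 114 + 2846 = 2960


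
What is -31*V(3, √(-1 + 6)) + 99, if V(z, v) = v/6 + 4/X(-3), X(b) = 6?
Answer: 235/3 - 31*√5/6 ≈ 66.780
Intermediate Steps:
V(z, v) = ⅔ + v/6 (V(z, v) = v/6 + 4/6 = v*(⅙) + 4*(⅙) = v/6 + ⅔ = ⅔ + v/6)
-31*V(3, √(-1 + 6)) + 99 = -31*(⅔ + √(-1 + 6)/6) + 99 = -31*(⅔ + √5/6) + 99 = (-62/3 - 31*√5/6) + 99 = 235/3 - 31*√5/6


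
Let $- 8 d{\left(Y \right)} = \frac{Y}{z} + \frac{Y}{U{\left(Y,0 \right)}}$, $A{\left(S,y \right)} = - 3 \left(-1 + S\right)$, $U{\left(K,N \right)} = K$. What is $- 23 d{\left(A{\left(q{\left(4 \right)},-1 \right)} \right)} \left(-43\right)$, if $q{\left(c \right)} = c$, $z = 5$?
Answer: $\frac{989}{10} \approx 98.9$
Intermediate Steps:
$A{\left(S,y \right)} = 3 - 3 S$
$d{\left(Y \right)} = - \frac{1}{8} - \frac{Y}{40}$ ($d{\left(Y \right)} = - \frac{\frac{Y}{5} + \frac{Y}{Y}}{8} = - \frac{Y \frac{1}{5} + 1}{8} = - \frac{\frac{Y}{5} + 1}{8} = - \frac{1 + \frac{Y}{5}}{8} = - \frac{1}{8} - \frac{Y}{40}$)
$- 23 d{\left(A{\left(q{\left(4 \right)},-1 \right)} \right)} \left(-43\right) = - 23 \left(- \frac{1}{8} - \frac{3 - 12}{40}\right) \left(-43\right) = - 23 \left(- \frac{1}{8} - - \frac{9}{40}\right) \left(-43\right) = - 23 \left(- \frac{1}{8} + \frac{9}{40}\right) \left(-43\right) = \left(-23\right) \frac{1}{10} \left(-43\right) = \left(- \frac{23}{10}\right) \left(-43\right) = \frac{989}{10}$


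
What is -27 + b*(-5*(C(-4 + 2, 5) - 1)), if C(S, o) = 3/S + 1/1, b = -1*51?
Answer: -819/2 ≈ -409.50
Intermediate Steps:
b = -51
C(S, o) = 1 + 3/S (C(S, o) = 3/S + 1*1 = 3/S + 1 = 1 + 3/S)
-27 + b*(-5*(C(-4 + 2, 5) - 1)) = -27 - (-255)*((3 + (-4 + 2))/(-4 + 2) - 1) = -27 - (-255)*((3 - 2)/(-2) - 1) = -27 - (-255)*(-½*1 - 1) = -27 - (-255)*(-½ - 1) = -27 - (-255)*(-3)/2 = -27 - 51*15/2 = -27 - 765/2 = -819/2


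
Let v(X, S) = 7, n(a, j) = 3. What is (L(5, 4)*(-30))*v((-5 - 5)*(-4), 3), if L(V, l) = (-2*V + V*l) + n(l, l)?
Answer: -2730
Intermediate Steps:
L(V, l) = 3 - 2*V + V*l (L(V, l) = (-2*V + V*l) + 3 = 3 - 2*V + V*l)
(L(5, 4)*(-30))*v((-5 - 5)*(-4), 3) = ((3 - 2*5 + 5*4)*(-30))*7 = ((3 - 10 + 20)*(-30))*7 = (13*(-30))*7 = -390*7 = -2730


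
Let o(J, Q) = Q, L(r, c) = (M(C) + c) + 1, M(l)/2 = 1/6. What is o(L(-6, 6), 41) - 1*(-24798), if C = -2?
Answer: 24839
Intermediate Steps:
M(l) = ⅓ (M(l) = 2/6 = 2*(⅙) = ⅓)
L(r, c) = 4/3 + c (L(r, c) = (⅓ + c) + 1 = 4/3 + c)
o(L(-6, 6), 41) - 1*(-24798) = 41 - 1*(-24798) = 41 + 24798 = 24839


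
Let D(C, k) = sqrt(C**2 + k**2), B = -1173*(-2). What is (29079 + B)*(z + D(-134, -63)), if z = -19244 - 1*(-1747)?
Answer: -549843225 + 157125*sqrt(877) ≈ -5.4519e+8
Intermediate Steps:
z = -17497 (z = -19244 + 1747 = -17497)
B = 2346
(29079 + B)*(z + D(-134, -63)) = (29079 + 2346)*(-17497 + sqrt((-134)**2 + (-63)**2)) = 31425*(-17497 + sqrt(17956 + 3969)) = 31425*(-17497 + sqrt(21925)) = 31425*(-17497 + 5*sqrt(877)) = -549843225 + 157125*sqrt(877)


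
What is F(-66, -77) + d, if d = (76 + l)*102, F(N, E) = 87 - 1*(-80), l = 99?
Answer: 18017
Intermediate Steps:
F(N, E) = 167 (F(N, E) = 87 + 80 = 167)
d = 17850 (d = (76 + 99)*102 = 175*102 = 17850)
F(-66, -77) + d = 167 + 17850 = 18017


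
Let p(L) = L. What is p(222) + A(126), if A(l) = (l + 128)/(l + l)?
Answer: 28099/126 ≈ 223.01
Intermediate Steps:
A(l) = (128 + l)/(2*l) (A(l) = (128 + l)/((2*l)) = (128 + l)*(1/(2*l)) = (128 + l)/(2*l))
p(222) + A(126) = 222 + (½)*(128 + 126)/126 = 222 + (½)*(1/126)*254 = 222 + 127/126 = 28099/126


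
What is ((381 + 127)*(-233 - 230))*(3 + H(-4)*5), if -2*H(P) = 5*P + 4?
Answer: -10113772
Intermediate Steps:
H(P) = -2 - 5*P/2 (H(P) = -(5*P + 4)/2 = -(4 + 5*P)/2 = -2 - 5*P/2)
((381 + 127)*(-233 - 230))*(3 + H(-4)*5) = ((381 + 127)*(-233 - 230))*(3 + (-2 - 5/2*(-4))*5) = (508*(-463))*(3 + (-2 + 10)*5) = -235204*(3 + 8*5) = -235204*(3 + 40) = -235204*43 = -10113772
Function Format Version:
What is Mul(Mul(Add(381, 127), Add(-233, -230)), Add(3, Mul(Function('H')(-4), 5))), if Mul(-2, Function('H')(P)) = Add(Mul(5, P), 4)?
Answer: -10113772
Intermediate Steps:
Function('H')(P) = Add(-2, Mul(Rational(-5, 2), P)) (Function('H')(P) = Mul(Rational(-1, 2), Add(Mul(5, P), 4)) = Mul(Rational(-1, 2), Add(4, Mul(5, P))) = Add(-2, Mul(Rational(-5, 2), P)))
Mul(Mul(Add(381, 127), Add(-233, -230)), Add(3, Mul(Function('H')(-4), 5))) = Mul(Mul(Add(381, 127), Add(-233, -230)), Add(3, Mul(Add(-2, Mul(Rational(-5, 2), -4)), 5))) = Mul(Mul(508, -463), Add(3, Mul(Add(-2, 10), 5))) = Mul(-235204, Add(3, Mul(8, 5))) = Mul(-235204, Add(3, 40)) = Mul(-235204, 43) = -10113772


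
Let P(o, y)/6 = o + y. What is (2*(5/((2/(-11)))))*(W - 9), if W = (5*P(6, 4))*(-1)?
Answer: 16995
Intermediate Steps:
P(o, y) = 6*o + 6*y (P(o, y) = 6*(o + y) = 6*o + 6*y)
W = -300 (W = (5*(6*6 + 6*4))*(-1) = (5*(36 + 24))*(-1) = (5*60)*(-1) = 300*(-1) = -300)
(2*(5/((2/(-11)))))*(W - 9) = (2*(5/((2/(-11)))))*(-300 - 9) = (2*(5/((2*(-1/11)))))*(-309) = (2*(5/(-2/11)))*(-309) = (2*(5*(-11/2)))*(-309) = (2*(-55/2))*(-309) = -55*(-309) = 16995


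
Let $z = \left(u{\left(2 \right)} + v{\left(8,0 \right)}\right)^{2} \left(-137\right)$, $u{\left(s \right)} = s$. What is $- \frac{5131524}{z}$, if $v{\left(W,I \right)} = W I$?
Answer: $\frac{1282881}{137} \approx 9364.1$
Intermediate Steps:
$v{\left(W,I \right)} = I W$
$z = -548$ ($z = \left(2 + 0 \cdot 8\right)^{2} \left(-137\right) = \left(2 + 0\right)^{2} \left(-137\right) = 2^{2} \left(-137\right) = 4 \left(-137\right) = -548$)
$- \frac{5131524}{z} = - \frac{5131524}{-548} = \left(-5131524\right) \left(- \frac{1}{548}\right) = \frac{1282881}{137}$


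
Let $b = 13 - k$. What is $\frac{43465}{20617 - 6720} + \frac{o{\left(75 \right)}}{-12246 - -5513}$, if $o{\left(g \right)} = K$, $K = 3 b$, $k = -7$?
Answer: $\frac{291816025}{93568501} \approx 3.1187$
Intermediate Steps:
$b = 20$ ($b = 13 - -7 = 13 + 7 = 20$)
$K = 60$ ($K = 3 \cdot 20 = 60$)
$o{\left(g \right)} = 60$
$\frac{43465}{20617 - 6720} + \frac{o{\left(75 \right)}}{-12246 - -5513} = \frac{43465}{20617 - 6720} + \frac{60}{-12246 - -5513} = \frac{43465}{20617 - 6720} + \frac{60}{-12246 + 5513} = \frac{43465}{13897} + \frac{60}{-6733} = 43465 \cdot \frac{1}{13897} + 60 \left(- \frac{1}{6733}\right) = \frac{43465}{13897} - \frac{60}{6733} = \frac{291816025}{93568501}$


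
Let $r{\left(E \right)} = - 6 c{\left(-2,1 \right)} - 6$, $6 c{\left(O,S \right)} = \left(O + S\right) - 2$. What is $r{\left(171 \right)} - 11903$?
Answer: $-11906$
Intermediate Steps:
$c{\left(O,S \right)} = - \frac{1}{3} + \frac{O}{6} + \frac{S}{6}$ ($c{\left(O,S \right)} = \frac{\left(O + S\right) - 2}{6} = \frac{-2 + O + S}{6} = - \frac{1}{3} + \frac{O}{6} + \frac{S}{6}$)
$r{\left(E \right)} = -3$ ($r{\left(E \right)} = - 6 \left(- \frac{1}{3} + \frac{1}{6} \left(-2\right) + \frac{1}{6} \cdot 1\right) - 6 = - 6 \left(- \frac{1}{3} - \frac{1}{3} + \frac{1}{6}\right) - 6 = \left(-6\right) \left(- \frac{1}{2}\right) - 6 = 3 - 6 = -3$)
$r{\left(171 \right)} - 11903 = -3 - 11903 = -11906$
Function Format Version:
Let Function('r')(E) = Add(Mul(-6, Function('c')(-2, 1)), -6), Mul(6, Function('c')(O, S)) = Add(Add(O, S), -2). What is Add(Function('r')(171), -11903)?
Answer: -11906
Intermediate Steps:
Function('c')(O, S) = Add(Rational(-1, 3), Mul(Rational(1, 6), O), Mul(Rational(1, 6), S)) (Function('c')(O, S) = Mul(Rational(1, 6), Add(Add(O, S), -2)) = Mul(Rational(1, 6), Add(-2, O, S)) = Add(Rational(-1, 3), Mul(Rational(1, 6), O), Mul(Rational(1, 6), S)))
Function('r')(E) = -3 (Function('r')(E) = Add(Mul(-6, Add(Rational(-1, 3), Mul(Rational(1, 6), -2), Mul(Rational(1, 6), 1))), -6) = Add(Mul(-6, Add(Rational(-1, 3), Rational(-1, 3), Rational(1, 6))), -6) = Add(Mul(-6, Rational(-1, 2)), -6) = Add(3, -6) = -3)
Add(Function('r')(171), -11903) = Add(-3, -11903) = -11906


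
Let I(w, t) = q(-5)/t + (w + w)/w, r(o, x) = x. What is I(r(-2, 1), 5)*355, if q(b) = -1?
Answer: 639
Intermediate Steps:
I(w, t) = 2 - 1/t (I(w, t) = -1/t + (w + w)/w = -1/t + (2*w)/w = -1/t + 2 = 2 - 1/t)
I(r(-2, 1), 5)*355 = (2 - 1/5)*355 = (9/5)*355 = 639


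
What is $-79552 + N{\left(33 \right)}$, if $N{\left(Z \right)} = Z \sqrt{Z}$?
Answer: $-79552 + 33 \sqrt{33} \approx -79362.0$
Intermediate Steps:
$N{\left(Z \right)} = Z^{\frac{3}{2}}$
$-79552 + N{\left(33 \right)} = -79552 + 33^{\frac{3}{2}} = -79552 + 33 \sqrt{33}$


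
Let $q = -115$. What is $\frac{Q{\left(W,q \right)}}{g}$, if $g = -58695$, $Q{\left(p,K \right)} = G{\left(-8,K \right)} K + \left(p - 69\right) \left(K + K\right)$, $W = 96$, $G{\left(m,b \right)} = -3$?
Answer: $\frac{391}{3913} \approx 0.099923$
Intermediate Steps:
$Q{\left(p,K \right)} = - 3 K + 2 K \left(-69 + p\right)$ ($Q{\left(p,K \right)} = - 3 K + \left(p - 69\right) \left(K + K\right) = - 3 K + \left(-69 + p\right) 2 K = - 3 K + 2 K \left(-69 + p\right)$)
$\frac{Q{\left(W,q \right)}}{g} = \frac{\left(-115\right) \left(-141 + 2 \cdot 96\right)}{-58695} = - 115 \left(-141 + 192\right) \left(- \frac{1}{58695}\right) = \left(-115\right) 51 \left(- \frac{1}{58695}\right) = \left(-5865\right) \left(- \frac{1}{58695}\right) = \frac{391}{3913}$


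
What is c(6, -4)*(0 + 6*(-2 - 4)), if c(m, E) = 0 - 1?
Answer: 36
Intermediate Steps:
c(m, E) = -1
c(6, -4)*(0 + 6*(-2 - 4)) = -(0 + 6*(-2 - 4)) = -(0 + 6*(-6)) = -(0 - 36) = -1*(-36) = 36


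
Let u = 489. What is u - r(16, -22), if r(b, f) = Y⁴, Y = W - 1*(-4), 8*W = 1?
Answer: 817023/4096 ≈ 199.47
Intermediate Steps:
W = ⅛ (W = (⅛)*1 = ⅛ ≈ 0.12500)
Y = 33/8 (Y = ⅛ - 1*(-4) = ⅛ + 4 = 33/8 ≈ 4.1250)
r(b, f) = 1185921/4096 (r(b, f) = (33/8)⁴ = 1185921/4096)
u - r(16, -22) = 489 - 1*1185921/4096 = 489 - 1185921/4096 = 817023/4096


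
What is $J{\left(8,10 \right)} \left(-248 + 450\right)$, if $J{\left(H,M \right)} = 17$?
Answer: $3434$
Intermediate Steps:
$J{\left(8,10 \right)} \left(-248 + 450\right) = 17 \left(-248 + 450\right) = 17 \cdot 202 = 3434$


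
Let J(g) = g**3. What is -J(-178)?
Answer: 5639752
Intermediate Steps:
-J(-178) = -1*(-178)**3 = -1*(-5639752) = 5639752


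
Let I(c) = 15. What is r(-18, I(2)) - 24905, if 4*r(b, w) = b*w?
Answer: -49945/2 ≈ -24973.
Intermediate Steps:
r(b, w) = b*w/4 (r(b, w) = (b*w)/4 = b*w/4)
r(-18, I(2)) - 24905 = (¼)*(-18)*15 - 24905 = -135/2 - 24905 = -49945/2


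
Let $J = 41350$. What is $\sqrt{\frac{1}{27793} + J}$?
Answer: $\frac{\sqrt{31940842633943}}{27793} \approx 203.35$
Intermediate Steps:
$\sqrt{\frac{1}{27793} + J} = \sqrt{\frac{1}{27793} + 41350} = \sqrt{\frac{1149240551}{27793}} = \frac{\sqrt{31940842633943}}{27793}$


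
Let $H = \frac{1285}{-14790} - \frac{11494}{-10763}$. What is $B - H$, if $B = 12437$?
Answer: $\frac{395924963737}{31836954} \approx 12436.0$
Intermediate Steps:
$H = \frac{31233161}{31836954}$ ($H = 1285 \left(- \frac{1}{14790}\right) - - \frac{11494}{10763} = - \frac{257}{2958} + \frac{11494}{10763} = \frac{31233161}{31836954} \approx 0.98104$)
$B - H = 12437 - \frac{31233161}{31836954} = \frac{395924963737}{31836954}$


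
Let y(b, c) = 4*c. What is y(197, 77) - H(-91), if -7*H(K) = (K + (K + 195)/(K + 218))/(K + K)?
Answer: 3834249/12446 ≈ 308.07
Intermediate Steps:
H(K) = -(K + (195 + K)/(218 + K))/(14*K) (H(K) = -(K + (K + 195)/(K + 218))/(7*(K + K)) = -(K + (195 + K)/(218 + K))/(7*(2*K)) = -(K + (195 + K)/(218 + K))*1/(2*K)/7 = -(K + (195 + K)/(218 + K))/(14*K))
y(197, 77) - H(-91) = 4*77 - (-195 - 1*(-91)**2 - 219*(-91))/(14*(-91)*(218 - 91)) = 308 - (-1)*(-195 - 1*8281 + 19929)/(14*91*127) = 308 - (-1)*(-195 - 8281 + 19929)/(14*91*127) = 308 - (-1)*11453/(14*91*127) = 308 - 1*(-881/12446) = 308 + 881/12446 = 3834249/12446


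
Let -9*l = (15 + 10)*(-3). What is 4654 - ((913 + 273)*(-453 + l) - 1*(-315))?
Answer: 1595141/3 ≈ 5.3171e+5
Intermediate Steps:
l = 25/3 (l = -(15 + 10)*(-3)/9 = -25*(-3)/9 = -⅑*(-75) = 25/3 ≈ 8.3333)
4654 - ((913 + 273)*(-453 + l) - 1*(-315)) = 4654 - ((913 + 273)*(-453 + 25/3) - 1*(-315)) = 4654 - (1186*(-1334/3) + 315) = 4654 - (-1582124/3 + 315) = 4654 - 1*(-1581179/3) = 4654 + 1581179/3 = 1595141/3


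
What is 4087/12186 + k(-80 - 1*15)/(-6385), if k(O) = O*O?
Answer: -16776631/15561522 ≈ -1.0781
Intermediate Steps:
k(O) = O**2
4087/12186 + k(-80 - 1*15)/(-6385) = 4087/12186 + (-80 - 1*15)**2/(-6385) = 4087*(1/12186) + (-80 - 15)**2*(-1/6385) = 4087/12186 + (-95)**2*(-1/6385) = 4087/12186 + 9025*(-1/6385) = 4087/12186 - 1805/1277 = -16776631/15561522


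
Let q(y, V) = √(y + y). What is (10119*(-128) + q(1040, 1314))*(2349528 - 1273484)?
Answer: -1393726622208 + 4304176*√130 ≈ -1.3937e+12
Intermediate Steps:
q(y, V) = √2*√y (q(y, V) = √(2*y) = √2*√y)
(10119*(-128) + q(1040, 1314))*(2349528 - 1273484) = (10119*(-128) + √2*√1040)*(2349528 - 1273484) = (-1295232 + √2*(4*√65))*1076044 = (-1295232 + 4*√130)*1076044 = -1393726622208 + 4304176*√130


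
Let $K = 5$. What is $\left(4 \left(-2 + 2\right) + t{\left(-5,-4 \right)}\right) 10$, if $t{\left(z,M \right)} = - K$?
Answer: $-50$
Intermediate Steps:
$t{\left(z,M \right)} = -5$ ($t{\left(z,M \right)} = \left(-1\right) 5 = -5$)
$\left(4 \left(-2 + 2\right) + t{\left(-5,-4 \right)}\right) 10 = \left(4 \left(-2 + 2\right) - 5\right) 10 = \left(4 \cdot 0 - 5\right) 10 = \left(0 - 5\right) 10 = \left(-5\right) 10 = -50$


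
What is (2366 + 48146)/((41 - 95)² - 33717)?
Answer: -50512/30801 ≈ -1.6399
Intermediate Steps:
(2366 + 48146)/((41 - 95)² - 33717) = 50512/((-54)² - 33717) = 50512/(2916 - 33717) = 50512/(-30801) = 50512*(-1/30801) = -50512/30801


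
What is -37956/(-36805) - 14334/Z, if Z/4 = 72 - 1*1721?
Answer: 22880019/7140170 ≈ 3.2044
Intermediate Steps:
Z = -6596 (Z = 4*(72 - 1*1721) = 4*(72 - 1721) = 4*(-1649) = -6596)
-37956/(-36805) - 14334/Z = -37956/(-36805) - 14334/(-6596) = -37956*(-1/36805) - 14334*(-1/6596) = 37956/36805 + 7167/3298 = 22880019/7140170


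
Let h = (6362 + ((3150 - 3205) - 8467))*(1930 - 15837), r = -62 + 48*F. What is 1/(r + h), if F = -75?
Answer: 1/30035458 ≈ 3.3294e-8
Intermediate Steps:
r = -3662 (r = -62 + 48*(-75) = -62 - 3600 = -3662)
h = 30039120 (h = (6362 + (-55 - 8467))*(-13907) = (6362 - 8522)*(-13907) = -2160*(-13907) = 30039120)
1/(r + h) = 1/(-3662 + 30039120) = 1/30035458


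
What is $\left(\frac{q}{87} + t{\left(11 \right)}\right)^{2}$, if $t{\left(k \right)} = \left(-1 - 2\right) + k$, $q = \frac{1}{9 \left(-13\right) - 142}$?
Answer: $\frac{32494749169}{507736089} \approx 63.999$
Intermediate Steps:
$q = - \frac{1}{259}$ ($q = \frac{1}{-117 - 142} = \frac{1}{-259} = - \frac{1}{259} \approx -0.003861$)
$t{\left(k \right)} = -3 + k$
$\left(\frac{q}{87} + t{\left(11 \right)}\right)^{2} = \left(- \frac{1}{259 \cdot 87} + \left(-3 + 11\right)\right)^{2} = \left(\left(- \frac{1}{259}\right) \frac{1}{87} + 8\right)^{2} = \left(- \frac{1}{22533} + 8\right)^{2} = \left(\frac{180263}{22533}\right)^{2} = \frac{32494749169}{507736089}$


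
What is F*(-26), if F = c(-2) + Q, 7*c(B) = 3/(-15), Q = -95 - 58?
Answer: 139256/35 ≈ 3978.7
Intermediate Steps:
Q = -153
c(B) = -1/35 (c(B) = (3/(-15))/7 = (3*(-1/15))/7 = (⅐)*(-⅕) = -1/35)
F = -5356/35 (F = -1/35 - 153 = -5356/35 ≈ -153.03)
F*(-26) = -5356/35*(-26) = 139256/35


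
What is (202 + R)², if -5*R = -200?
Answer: 58564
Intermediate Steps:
R = 40 (R = -⅕*(-200) = 40)
(202 + R)² = (202 + 40)² = 242² = 58564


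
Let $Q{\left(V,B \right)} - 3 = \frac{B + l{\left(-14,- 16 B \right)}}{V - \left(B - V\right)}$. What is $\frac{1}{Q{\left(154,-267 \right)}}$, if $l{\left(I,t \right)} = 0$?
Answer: $\frac{575}{1458} \approx 0.39438$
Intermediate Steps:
$Q{\left(V,B \right)} = 3 + \frac{B}{- B + 2 V}$ ($Q{\left(V,B \right)} = 3 + \frac{B + 0}{V - \left(B - V\right)} = 3 + \frac{B}{- B + 2 V}$)
$\frac{1}{Q{\left(154,-267 \right)}} = \frac{1}{2 \frac{1}{-267 - 308} \left(-267 - 462\right)} = \frac{1}{2 \frac{1}{-575} \left(-729\right)} = \frac{1}{2 \left(- \frac{1}{575}\right) \left(-729\right)} = \frac{1}{\frac{1458}{575}} = \frac{575}{1458}$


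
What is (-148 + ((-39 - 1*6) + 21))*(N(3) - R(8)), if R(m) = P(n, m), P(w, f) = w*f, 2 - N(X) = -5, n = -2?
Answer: -3956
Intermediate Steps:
N(X) = 7 (N(X) = 2 - 1*(-5) = 2 + 5 = 7)
P(w, f) = f*w
R(m) = -2*m (R(m) = m*(-2) = -2*m)
(-148 + ((-39 - 1*6) + 21))*(N(3) - R(8)) = (-148 + ((-39 - 1*6) + 21))*(7 - (-2)*8) = (-148 + ((-39 - 6) + 21))*(7 - 1*(-16)) = (-148 + (-45 + 21))*(7 + 16) = (-148 - 24)*23 = -172*23 = -3956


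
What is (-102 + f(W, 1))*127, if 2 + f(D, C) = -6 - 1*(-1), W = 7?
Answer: -13843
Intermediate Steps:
f(D, C) = -7 (f(D, C) = -2 + (-6 - 1*(-1)) = -2 + (-6 + 1) = -2 - 5 = -7)
(-102 + f(W, 1))*127 = (-102 - 7)*127 = -109*127 = -13843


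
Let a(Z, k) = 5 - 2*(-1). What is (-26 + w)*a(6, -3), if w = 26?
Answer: 0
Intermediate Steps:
a(Z, k) = 7 (a(Z, k) = 5 + 2 = 7)
(-26 + w)*a(6, -3) = (-26 + 26)*7 = 0*7 = 0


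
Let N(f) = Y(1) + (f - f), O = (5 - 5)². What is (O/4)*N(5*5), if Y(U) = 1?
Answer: 0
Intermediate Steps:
O = 0 (O = 0² = 0)
N(f) = 1 (N(f) = 1 + (f - f) = 1 + 0 = 1)
(O/4)*N(5*5) = (0/4)*1 = (0*(¼))*1 = 0*1 = 0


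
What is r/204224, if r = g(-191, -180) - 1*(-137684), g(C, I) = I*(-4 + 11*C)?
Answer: 64573/25528 ≈ 2.5295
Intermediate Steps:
r = 516584 (r = -180*(-4 + 11*(-191)) - 1*(-137684) = -180*(-4 - 2101) + 137684 = -180*(-2105) + 137684 = 378900 + 137684 = 516584)
r/204224 = 516584/204224 = 516584*(1/204224) = 64573/25528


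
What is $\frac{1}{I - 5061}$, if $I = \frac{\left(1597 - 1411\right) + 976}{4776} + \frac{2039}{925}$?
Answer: $- \frac{2208900}{11173836343} \approx -0.00019769$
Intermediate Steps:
$I = \frac{5406557}{2208900}$ ($I = \left(186 + 976\right) \frac{1}{4776} + 2039 \cdot \frac{1}{925} = 1162 \cdot \frac{1}{4776} + \frac{2039}{925} = \frac{581}{2388} + \frac{2039}{925} = \frac{5406557}{2208900} \approx 2.4476$)
$\frac{1}{I - 5061} = \frac{1}{\frac{5406557}{2208900} - 5061} = \frac{1}{- \frac{11173836343}{2208900}} = - \frac{2208900}{11173836343}$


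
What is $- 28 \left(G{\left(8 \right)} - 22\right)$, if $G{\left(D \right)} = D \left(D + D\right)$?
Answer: $-2968$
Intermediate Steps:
$G{\left(D \right)} = 2 D^{2}$ ($G{\left(D \right)} = D 2 D = 2 D^{2}$)
$- 28 \left(G{\left(8 \right)} - 22\right) = - 28 \left(2 \cdot 8^{2} - 22\right) = - 28 \left(2 \cdot 64 - 22\right) = - 28 \left(128 - 22\right) = \left(-28\right) 106 = -2968$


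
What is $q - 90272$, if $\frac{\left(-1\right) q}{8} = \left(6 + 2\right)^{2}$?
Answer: $-90784$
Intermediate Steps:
$q = -512$ ($q = - 8 \left(6 + 2\right)^{2} = - 8 \cdot 8^{2} = \left(-8\right) 64 = -512$)
$q - 90272 = -512 - 90272 = -90784$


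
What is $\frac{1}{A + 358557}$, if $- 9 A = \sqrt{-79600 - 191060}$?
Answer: $\frac{9681039}{3471204390943} + \frac{6 i \sqrt{67665}}{3471204390943} \approx 2.789 \cdot 10^{-6} + 4.4963 \cdot 10^{-10} i$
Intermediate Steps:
$A = - \frac{2 i \sqrt{67665}}{9}$ ($A = - \frac{\sqrt{-79600 - 191060}}{9} = - \frac{\sqrt{-270660}}{9} = - \frac{2 i \sqrt{67665}}{9} \approx - 57.806 i$)
$\frac{1}{A + 358557} = \frac{1}{- \frac{2 i \sqrt{67665}}{9} + 358557} = \frac{1}{358557 - \frac{2 i \sqrt{67665}}{9}}$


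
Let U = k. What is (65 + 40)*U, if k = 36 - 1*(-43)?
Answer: 8295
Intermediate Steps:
k = 79 (k = 36 + 43 = 79)
U = 79
(65 + 40)*U = (65 + 40)*79 = 105*79 = 8295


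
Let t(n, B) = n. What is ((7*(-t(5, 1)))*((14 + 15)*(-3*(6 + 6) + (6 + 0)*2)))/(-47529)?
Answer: -8120/15843 ≈ -0.51253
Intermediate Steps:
((7*(-t(5, 1)))*((14 + 15)*(-3*(6 + 6) + (6 + 0)*2)))/(-47529) = ((7*(-1*5))*((14 + 15)*(-3*(6 + 6) + (6 + 0)*2)))/(-47529) = ((7*(-5))*(29*(-3*12 + 6*2)))*(-1/47529) = -1015*(-36 + 12)*(-1/47529) = -1015*(-24)*(-1/47529) = -35*(-696)*(-1/47529) = 24360*(-1/47529) = -8120/15843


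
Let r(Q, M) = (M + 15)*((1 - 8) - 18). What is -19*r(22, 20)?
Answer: 16625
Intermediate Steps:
r(Q, M) = -375 - 25*M (r(Q, M) = (15 + M)*(-7 - 18) = (15 + M)*(-25) = -375 - 25*M)
-19*r(22, 20) = -19*(-375 - 25*20) = -19*(-375 - 500) = -19*(-875) = 16625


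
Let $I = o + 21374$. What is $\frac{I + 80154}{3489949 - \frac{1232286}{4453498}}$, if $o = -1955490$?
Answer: $- \frac{2064154014769}{3885619914829} \approx -0.53123$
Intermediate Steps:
$I = -1934116$ ($I = -1955490 + 21374 = -1934116$)
$\frac{I + 80154}{3489949 - \frac{1232286}{4453498}} = \frac{-1934116 + 80154}{3489949 - \frac{1232286}{4453498}} = - \frac{1853962}{3489949 - \frac{616143}{2226749}} = - \frac{1853962}{\frac{7771239829658}{2226749}} = \left(-1853962\right) \frac{2226749}{7771239829658} = - \frac{2064154014769}{3885619914829}$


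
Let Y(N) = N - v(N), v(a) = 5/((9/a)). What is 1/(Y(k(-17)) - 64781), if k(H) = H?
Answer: -9/583097 ≈ -1.5435e-5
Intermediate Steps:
v(a) = 5*a/9 (v(a) = 5*(a/9) = 5*a/9)
Y(N) = 4*N/9 (Y(N) = N - 5*N/9 = 4*N/9)
1/(Y(k(-17)) - 64781) = 1/((4/9)*(-17) - 64781) = 1/(-68/9 - 64781) = 1/(-583097/9) = -9/583097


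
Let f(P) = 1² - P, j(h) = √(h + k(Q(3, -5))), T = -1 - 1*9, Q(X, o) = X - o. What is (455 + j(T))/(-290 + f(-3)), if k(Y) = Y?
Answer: -35/22 - I*√2/286 ≈ -1.5909 - 0.0049448*I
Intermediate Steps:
T = -10 (T = -1 - 9 = -10)
j(h) = √(8 + h) (j(h) = √(h + (3 - 1*(-5))) = √(h + (3 + 5)) = √(h + 8) = √(8 + h))
f(P) = 1 - P
(455 + j(T))/(-290 + f(-3)) = (455 + √(8 - 10))/(-290 + (1 - 1*(-3))) = (455 + √(-2))/(-290 + (1 + 3)) = (455 + I*√2)/(-290 + 4) = (455 + I*√2)/(-286) = (455 + I*√2)*(-1/286) = -35/22 - I*√2/286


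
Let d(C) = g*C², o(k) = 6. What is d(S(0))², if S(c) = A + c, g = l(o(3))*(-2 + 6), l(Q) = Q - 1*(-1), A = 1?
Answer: 784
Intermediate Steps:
l(Q) = 1 + Q (l(Q) = Q + 1 = 1 + Q)
g = 28 (g = (1 + 6)*(-2 + 6) = 7*4 = 28)
S(c) = 1 + c
d(C) = 28*C²
d(S(0))² = (28*(1 + 0)²)² = (28*1²)² = (28*1)² = 28² = 784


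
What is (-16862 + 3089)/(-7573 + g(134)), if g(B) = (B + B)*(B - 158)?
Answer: 13773/14005 ≈ 0.98343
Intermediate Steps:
g(B) = 2*B*(-158 + B) (g(B) = (2*B)*(-158 + B) = 2*B*(-158 + B))
(-16862 + 3089)/(-7573 + g(134)) = (-16862 + 3089)/(-7573 + 2*134*(-158 + 134)) = -13773/(-7573 + 2*134*(-24)) = -13773/(-7573 - 6432) = -13773/(-14005) = -13773*(-1/14005) = 13773/14005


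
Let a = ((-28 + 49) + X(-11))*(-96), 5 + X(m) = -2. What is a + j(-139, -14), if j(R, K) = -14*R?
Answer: 602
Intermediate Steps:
X(m) = -7 (X(m) = -5 - 2 = -7)
a = -1344 (a = ((-28 + 49) - 7)*(-96) = (21 - 7)*(-96) = 14*(-96) = -1344)
a + j(-139, -14) = -1344 - 14*(-139) = -1344 + 1946 = 602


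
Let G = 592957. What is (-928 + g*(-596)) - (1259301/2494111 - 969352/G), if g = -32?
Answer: 1412360158695037/77836872433 ≈ 18145.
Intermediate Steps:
(-928 + g*(-596)) - (1259301/2494111 - 969352/G) = (-928 - 32*(-596)) - (1259301/2494111 - 969352/592957) = (-928 + 19072) - (1259301*(1/2494111) - 969352*1/592957) = 18144 - (66279/131269 - 969352/592957) = 18144 - 1*(-87945270685/77836872433) = 18144 + 87945270685/77836872433 = 1412360158695037/77836872433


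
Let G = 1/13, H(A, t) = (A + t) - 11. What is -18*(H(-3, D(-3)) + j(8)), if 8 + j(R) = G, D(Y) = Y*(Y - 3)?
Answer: 918/13 ≈ 70.615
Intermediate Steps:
D(Y) = Y*(-3 + Y)
H(A, t) = -11 + A + t
G = 1/13 ≈ 0.076923
j(R) = -103/13 (j(R) = -8 + 1/13 = -103/13)
-18*(H(-3, D(-3)) + j(8)) = -18*((-11 - 3 - 3*(-3 - 3)) - 103/13) = -18*((-11 - 3 - 3*(-6)) - 103/13) = -18*((-11 - 3 + 18) - 103/13) = -18*(4 - 103/13) = -18*(-51/13) = 918/13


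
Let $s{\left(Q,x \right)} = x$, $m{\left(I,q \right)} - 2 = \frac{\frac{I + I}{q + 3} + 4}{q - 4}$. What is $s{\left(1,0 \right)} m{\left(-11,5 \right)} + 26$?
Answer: $26$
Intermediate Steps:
$m{\left(I,q \right)} = 2 + \frac{4 + \frac{2 I}{3 + q}}{-4 + q}$ ($m{\left(I,q \right)} = 2 + \frac{\frac{I + I}{q + 3} + 4}{q - 4} = 2 + \frac{\frac{2 I}{3 + q} + 4}{-4 + q} = 2 + \frac{4 + \frac{2 I}{3 + q}}{-4 + q}$)
$s{\left(1,0 \right)} m{\left(-11,5 \right)} + 26 = 0 \frac{2 \left(6 - -11 - 5 - 5^{2}\right)}{12 + 5 - 5^{2}} + 26 = 0 \frac{2 \left(6 + 11 - 5 - 25\right)}{12 + 5 - 25} + 26 = 0 \cdot 2 \frac{1}{-8} \left(-13\right) + 26 = 0 \cdot 2 \left(- \frac{1}{8}\right) \left(-13\right) + 26 = 0 \cdot \frac{13}{4} + 26 = 0 + 26 = 26$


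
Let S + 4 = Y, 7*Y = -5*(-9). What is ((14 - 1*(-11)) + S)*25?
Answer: 4800/7 ≈ 685.71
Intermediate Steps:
Y = 45/7 (Y = (-5*(-9))/7 = (⅐)*45 = 45/7 ≈ 6.4286)
S = 17/7 (S = -4 + 45/7 = 17/7 ≈ 2.4286)
((14 - 1*(-11)) + S)*25 = ((14 - 1*(-11)) + 17/7)*25 = ((14 + 11) + 17/7)*25 = (25 + 17/7)*25 = (192/7)*25 = 4800/7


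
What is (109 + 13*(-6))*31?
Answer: 961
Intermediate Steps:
(109 + 13*(-6))*31 = (109 - 78)*31 = 31*31 = 961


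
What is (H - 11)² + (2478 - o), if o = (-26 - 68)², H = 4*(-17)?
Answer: -117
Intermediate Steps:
H = -68
o = 8836 (o = (-94)² = 8836)
(H - 11)² + (2478 - o) = (-68 - 11)² + (2478 - 1*8836) = (-79)² + (2478 - 8836) = 6241 - 6358 = -117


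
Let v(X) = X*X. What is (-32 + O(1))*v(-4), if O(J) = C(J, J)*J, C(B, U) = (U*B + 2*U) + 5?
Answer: -384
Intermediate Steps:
C(B, U) = 5 + 2*U + B*U (C(B, U) = (B*U + 2*U) + 5 = (2*U + B*U) + 5 = 5 + 2*U + B*U)
v(X) = X**2
O(J) = J*(5 + J**2 + 2*J) (O(J) = (5 + 2*J + J*J)*J = (5 + 2*J + J**2)*J = (5 + J**2 + 2*J)*J = J*(5 + J**2 + 2*J))
(-32 + O(1))*v(-4) = (-32 + 1*(5 + 1**2 + 2*1))*(-4)**2 = (-32 + 1*(5 + 1 + 2))*16 = (-32 + 1*8)*16 = (-32 + 8)*16 = -24*16 = -384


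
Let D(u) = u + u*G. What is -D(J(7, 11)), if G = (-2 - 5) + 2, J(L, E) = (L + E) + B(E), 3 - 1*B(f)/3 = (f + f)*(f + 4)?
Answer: -3852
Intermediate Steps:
B(f) = 9 - 6*f*(4 + f) (B(f) = 9 - 3*(f + f)*(f + 4) = 9 - 3*2*f*(4 + f) = 9 - 6*f*(4 + f))
J(L, E) = 9 + L - 23*E - 6*E**2 (J(L, E) = (L + E) + (9 - 24*E - 6*E**2) = (E + L) + (9 - 24*E - 6*E**2) = 9 + L - 23*E - 6*E**2)
G = -5 (G = -7 + 2 = -5)
D(u) = -4*u (D(u) = u + u*(-5) = u - 5*u = -4*u)
-D(J(7, 11)) = -(-4)*(9 + 7 - 23*11 - 6*11**2) = -(-4)*(9 + 7 - 253 - 6*121) = -(-4)*(9 + 7 - 253 - 726) = -(-4)*(-963) = -1*3852 = -3852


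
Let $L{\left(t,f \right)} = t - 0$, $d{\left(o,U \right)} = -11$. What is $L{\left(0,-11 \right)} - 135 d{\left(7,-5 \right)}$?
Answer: $1485$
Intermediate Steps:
$L{\left(t,f \right)} = t$ ($L{\left(t,f \right)} = t + 0 = t$)
$L{\left(0,-11 \right)} - 135 d{\left(7,-5 \right)} = 0 - -1485 = 0 + 1485 = 1485$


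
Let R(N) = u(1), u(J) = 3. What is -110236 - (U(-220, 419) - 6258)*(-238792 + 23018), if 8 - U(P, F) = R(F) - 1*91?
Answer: -1329709624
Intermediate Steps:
R(N) = 3
U(P, F) = 96 (U(P, F) = 8 - (3 - 1*91) = 8 - (3 - 91) = 8 - 1*(-88) = 8 + 88 = 96)
-110236 - (U(-220, 419) - 6258)*(-238792 + 23018) = -110236 - (96 - 6258)*(-238792 + 23018) = -110236 - (-6162)*(-215774) = -110236 - 1*1329599388 = -110236 - 1329599388 = -1329709624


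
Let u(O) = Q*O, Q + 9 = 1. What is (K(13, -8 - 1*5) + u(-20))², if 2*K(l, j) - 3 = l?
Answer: 28224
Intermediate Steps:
Q = -8 (Q = -9 + 1 = -8)
u(O) = -8*O
K(l, j) = 3/2 + l/2
(K(13, -8 - 1*5) + u(-20))² = ((3/2 + (½)*13) - 8*(-20))² = ((3/2 + 13/2) + 160)² = (8 + 160)² = 168² = 28224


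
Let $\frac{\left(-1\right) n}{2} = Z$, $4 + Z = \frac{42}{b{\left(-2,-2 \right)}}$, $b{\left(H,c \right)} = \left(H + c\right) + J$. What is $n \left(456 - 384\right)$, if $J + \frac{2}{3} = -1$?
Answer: $\frac{27936}{17} \approx 1643.3$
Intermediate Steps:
$J = - \frac{5}{3}$ ($J = - \frac{2}{3} - 1 = - \frac{5}{3} \approx -1.6667$)
$b{\left(H,c \right)} = - \frac{5}{3} + H + c$ ($b{\left(H,c \right)} = \left(H + c\right) - \frac{5}{3} = - \frac{5}{3} + H + c$)
$Z = - \frac{194}{17}$ ($Z = -4 + \frac{42}{- \frac{5}{3} - 2 - 2} = -4 + \frac{42}{- \frac{17}{3}} = -4 + 42 \left(- \frac{3}{17}\right) = -4 - \frac{126}{17} = - \frac{194}{17} \approx -11.412$)
$n = \frac{388}{17}$ ($n = \left(-2\right) \left(- \frac{194}{17}\right) = \frac{388}{17} \approx 22.824$)
$n \left(456 - 384\right) = \frac{388 \left(456 - 384\right)}{17} = \frac{388}{17} \cdot 72 = \frac{27936}{17}$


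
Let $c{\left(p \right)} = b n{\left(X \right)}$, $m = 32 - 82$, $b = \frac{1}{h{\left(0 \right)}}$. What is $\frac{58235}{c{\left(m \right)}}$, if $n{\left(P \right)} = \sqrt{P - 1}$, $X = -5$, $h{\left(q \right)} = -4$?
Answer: $\frac{116470 i \sqrt{6}}{3} \approx 95097.0 i$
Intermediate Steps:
$n{\left(P \right)} = \sqrt{-1 + P}$
$b = - \frac{1}{4}$ ($b = \frac{1}{-4} = - \frac{1}{4} \approx -0.25$)
$m = -50$ ($m = 32 - 82 = -50$)
$c{\left(p \right)} = - \frac{i \sqrt{6}}{4}$ ($c{\left(p \right)} = - \frac{\sqrt{-1 - 5}}{4} = - \frac{\sqrt{-6}}{4} = - \frac{i \sqrt{6}}{4}$)
$\frac{58235}{c{\left(m \right)}} = \frac{58235}{\left(- \frac{1}{4}\right) i \sqrt{6}} = 58235 \frac{2 i \sqrt{6}}{3} = \frac{116470 i \sqrt{6}}{3}$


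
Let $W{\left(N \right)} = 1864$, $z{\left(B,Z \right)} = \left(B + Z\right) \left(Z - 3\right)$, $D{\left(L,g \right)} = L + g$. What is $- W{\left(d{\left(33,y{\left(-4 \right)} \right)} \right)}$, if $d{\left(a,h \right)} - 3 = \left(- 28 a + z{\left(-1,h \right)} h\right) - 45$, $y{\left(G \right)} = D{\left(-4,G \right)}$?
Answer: $-1864$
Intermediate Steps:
$z{\left(B,Z \right)} = \left(-3 + Z\right) \left(B + Z\right)$ ($z{\left(B,Z \right)} = \left(B + Z\right) \left(-3 + Z\right) = \left(-3 + Z\right) \left(B + Z\right)$)
$y{\left(G \right)} = -4 + G$
$d{\left(a,h \right)} = -42 - 28 a + h \left(3 + h^{2} - 4 h\right)$ ($d{\left(a,h \right)} = 3 - \left(45 + 28 a - \left(h^{2} - -3 - 3 h - h\right) h\right) = 3 - \left(45 + 28 a - \left(h^{2} + 3 - 3 h - h\right) h\right) = 3 - \left(45 + 28 a - \left(3 + h^{2} - 4 h\right) h\right) = 3 - \left(45 + 28 a - h \left(3 + h^{2} - 4 h\right)\right) = -42 - 28 a + h \left(3 + h^{2} - 4 h\right)$)
$- W{\left(d{\left(33,y{\left(-4 \right)} \right)} \right)} = \left(-1\right) 1864 = -1864$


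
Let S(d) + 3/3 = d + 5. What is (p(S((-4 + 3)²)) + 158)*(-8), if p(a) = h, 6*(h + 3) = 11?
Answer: -3764/3 ≈ -1254.7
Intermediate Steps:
S(d) = 4 + d (S(d) = -1 + (d + 5) = -1 + (5 + d) = 4 + d)
h = -7/6 (h = -3 + (⅙)*11 = -3 + 11/6 = -7/6 ≈ -1.1667)
p(a) = -7/6
(p(S((-4 + 3)²)) + 158)*(-8) = (-7/6 + 158)*(-8) = (941/6)*(-8) = -3764/3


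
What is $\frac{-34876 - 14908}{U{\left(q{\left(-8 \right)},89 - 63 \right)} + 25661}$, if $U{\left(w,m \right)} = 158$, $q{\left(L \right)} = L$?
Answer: $- \frac{49784}{25819} \approx -1.9282$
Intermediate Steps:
$\frac{-34876 - 14908}{U{\left(q{\left(-8 \right)},89 - 63 \right)} + 25661} = \frac{-34876 - 14908}{158 + 25661} = - \frac{49784}{25819}$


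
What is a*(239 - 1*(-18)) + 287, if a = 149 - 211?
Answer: -15647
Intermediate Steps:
a = -62
a*(239 - 1*(-18)) + 287 = -62*(239 - 1*(-18)) + 287 = -62*(239 + 18) + 287 = -62*257 + 287 = -15934 + 287 = -15647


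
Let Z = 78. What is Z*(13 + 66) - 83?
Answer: 6079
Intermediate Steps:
Z*(13 + 66) - 83 = 78*(13 + 66) - 83 = 78*79 - 83 = 6162 - 83 = 6079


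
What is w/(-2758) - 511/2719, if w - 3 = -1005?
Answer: 657550/3749501 ≈ 0.17537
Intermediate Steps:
w = -1002 (w = 3 - 1005 = -1002)
w/(-2758) - 511/2719 = -1002/(-2758) - 511/2719 = -1002*(-1/2758) - 511*1/2719 = 501/1379 - 511/2719 = 657550/3749501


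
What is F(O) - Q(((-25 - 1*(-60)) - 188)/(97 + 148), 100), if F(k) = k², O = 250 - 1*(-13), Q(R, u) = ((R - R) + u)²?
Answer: 59169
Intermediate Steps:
Q(R, u) = u² (Q(R, u) = (0 + u)² = u²)
O = 263 (O = 250 + 13 = 263)
F(O) - Q(((-25 - 1*(-60)) - 188)/(97 + 148), 100) = 263² - 1*100² = 69169 - 1*10000 = 69169 - 10000 = 59169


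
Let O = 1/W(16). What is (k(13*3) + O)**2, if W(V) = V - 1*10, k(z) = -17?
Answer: 10201/36 ≈ 283.36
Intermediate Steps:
W(V) = -10 + V (W(V) = V - 10 = -10 + V)
O = 1/6 (O = 1/(-10 + 16) = 1/6 ≈ 0.16667)
(k(13*3) + O)**2 = (-17 + 1/6)**2 = (-101/6)**2 = 10201/36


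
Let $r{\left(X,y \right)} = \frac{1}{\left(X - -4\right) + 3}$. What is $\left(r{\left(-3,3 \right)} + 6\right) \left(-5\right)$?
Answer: $- \frac{125}{4} \approx -31.25$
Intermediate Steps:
$r{\left(X,y \right)} = \frac{1}{7 + X}$ ($r{\left(X,y \right)} = \frac{1}{\left(X + 4\right) + 3} = \frac{1}{\left(4 + X\right) + 3} = \frac{1}{7 + X}$)
$\left(r{\left(-3,3 \right)} + 6\right) \left(-5\right) = \left(\frac{1}{7 - 3} + 6\right) \left(-5\right) = \left(\frac{1}{4} + 6\right) \left(-5\right) = \frac{25}{4} \left(-5\right) = - \frac{125}{4}$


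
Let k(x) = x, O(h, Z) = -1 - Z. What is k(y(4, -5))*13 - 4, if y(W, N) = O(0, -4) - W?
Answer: -17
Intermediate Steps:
y(W, N) = 3 - W (y(W, N) = (-1 - 1*(-4)) - W = (-1 + 4) - W = 3 - W)
k(y(4, -5))*13 - 4 = (3 - 1*4)*13 - 4 = (3 - 4)*13 - 4 = -1*13 - 4 = -13 - 4 = -17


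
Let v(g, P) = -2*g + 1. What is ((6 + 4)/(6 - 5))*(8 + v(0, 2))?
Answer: 90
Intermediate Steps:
v(g, P) = 1 - 2*g
((6 + 4)/(6 - 5))*(8 + v(0, 2)) = ((6 + 4)/(6 - 5))*(8 + (1 - 2*0)) = (10/1)*(8 + (1 + 0)) = (10*1)*(8 + 1) = 10*9 = 90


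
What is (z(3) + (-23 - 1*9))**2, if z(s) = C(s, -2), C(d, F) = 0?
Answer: 1024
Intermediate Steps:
z(s) = 0
(z(3) + (-23 - 1*9))**2 = (0 + (-23 - 1*9))**2 = (0 + (-23 - 9))**2 = (0 - 32)**2 = (-32)**2 = 1024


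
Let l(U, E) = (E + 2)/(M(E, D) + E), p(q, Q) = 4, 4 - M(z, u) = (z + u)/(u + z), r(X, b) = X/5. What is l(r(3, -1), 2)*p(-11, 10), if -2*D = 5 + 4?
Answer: 16/5 ≈ 3.2000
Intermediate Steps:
r(X, b) = X/5 (r(X, b) = X*(⅕) = X/5)
D = -9/2 (D = -(5 + 4)/2 = -½*9 = -9/2 ≈ -4.5000)
M(z, u) = 3 (M(z, u) = 4 - (z + u)/(u + z) = 4 - (u + z)/(u + z) = 4 - 1*1 = 4 - 1 = 3)
l(U, E) = (2 + E)/(3 + E) (l(U, E) = (E + 2)/(3 + E) = (2 + E)/(3 + E))
l(r(3, -1), 2)*p(-11, 10) = ((2 + 2)/(3 + 2))*4 = (4/5)*4 = ((⅕)*4)*4 = (⅘)*4 = 16/5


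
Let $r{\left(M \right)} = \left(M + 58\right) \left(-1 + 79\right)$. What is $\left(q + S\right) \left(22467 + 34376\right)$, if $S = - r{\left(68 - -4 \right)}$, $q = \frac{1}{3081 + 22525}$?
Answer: $- \frac{14758991583277}{25606} \approx -5.7639 \cdot 10^{8}$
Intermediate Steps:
$q = \frac{1}{25606} \approx 3.9053 \cdot 10^{-5}$
$r{\left(M \right)} = 4524 + 78 M$ ($r{\left(M \right)} = \left(58 + M\right) 78 = 4524 + 78 M$)
$S = -10140$ ($S = - (4524 + 78 \left(68 - -4\right)) = - (4524 + 78 \left(68 + 4\right)) = - (4524 + 78 \cdot 72) = - (4524 + 5616) = \left(-1\right) 10140 = -10140$)
$\left(q + S\right) \left(22467 + 34376\right) = \left(\frac{1}{25606} - 10140\right) \left(22467 + 34376\right) = \left(- \frac{259644839}{25606}\right) 56843 = - \frac{14758991583277}{25606}$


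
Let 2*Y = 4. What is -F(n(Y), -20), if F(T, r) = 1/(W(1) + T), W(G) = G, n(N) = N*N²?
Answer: -⅑ ≈ -0.11111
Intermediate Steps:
Y = 2 (Y = (½)*4 = 2)
n(N) = N³
F(T, r) = 1/(1 + T)
-F(n(Y), -20) = -1/(1 + 2³) = -1/(1 + 8) = -1/9 = -1*⅑ = -⅑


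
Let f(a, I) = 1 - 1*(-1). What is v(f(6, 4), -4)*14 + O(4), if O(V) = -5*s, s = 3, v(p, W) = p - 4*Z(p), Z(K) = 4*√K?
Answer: 13 - 224*√2 ≈ -303.78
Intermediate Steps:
f(a, I) = 2 (f(a, I) = 1 + 1 = 2)
v(p, W) = p - 16*√p
O(V) = -15 (O(V) = -5*3 = -15)
v(f(6, 4), -4)*14 + O(4) = (2 - 16*√2)*14 - 15 = (28 - 224*√2) - 15 = 13 - 224*√2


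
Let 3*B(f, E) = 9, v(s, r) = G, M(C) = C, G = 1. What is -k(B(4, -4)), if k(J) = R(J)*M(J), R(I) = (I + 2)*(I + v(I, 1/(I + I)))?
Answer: -60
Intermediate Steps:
v(s, r) = 1
B(f, E) = 3 (B(f, E) = (⅓)*9 = 3)
R(I) = (1 + I)*(2 + I) (R(I) = (I + 2)*(I + 1) = (2 + I)*(1 + I) = (1 + I)*(2 + I))
k(J) = J*(2 + J² + 3*J) (k(J) = (2 + J² + 3*J)*J = J*(2 + J² + 3*J))
-k(B(4, -4)) = -3*(2 + 3² + 3*3) = -3*(2 + 9 + 9) = -3*20 = -1*60 = -60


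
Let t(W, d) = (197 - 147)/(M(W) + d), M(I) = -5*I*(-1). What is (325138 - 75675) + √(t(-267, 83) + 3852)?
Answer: 249463 + √1509490702/626 ≈ 2.4953e+5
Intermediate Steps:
M(I) = 5*I
t(W, d) = 50/(d + 5*W) (t(W, d) = (197 - 147)/(5*W + d) = 50/(d + 5*W))
(325138 - 75675) + √(t(-267, 83) + 3852) = (325138 - 75675) + √(50/(83 + 5*(-267)) + 3852) = 249463 + √(50/(83 - 1335) + 3852) = 249463 + √(50/(-1252) + 3852) = 249463 + √(50*(-1/1252) + 3852) = 249463 + √(-25/626 + 3852) = 249463 + √(2411327/626) = 249463 + √1509490702/626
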